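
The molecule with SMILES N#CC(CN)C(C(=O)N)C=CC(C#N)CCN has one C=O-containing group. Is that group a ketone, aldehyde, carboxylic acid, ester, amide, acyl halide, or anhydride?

The carbonyl is in the CH(CONH2) segment: pendant –CONH2: carbonyl C bonded to C and N → amide.

amide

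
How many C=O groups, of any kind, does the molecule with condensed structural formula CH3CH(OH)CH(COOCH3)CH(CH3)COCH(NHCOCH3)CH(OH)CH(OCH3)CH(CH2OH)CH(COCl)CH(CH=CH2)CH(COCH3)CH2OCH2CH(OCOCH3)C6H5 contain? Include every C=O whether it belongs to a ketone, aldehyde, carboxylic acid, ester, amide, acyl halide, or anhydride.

CH(COOCH3): ester, 1 C=O (running total 1).
CO: ketone, 1 C=O (running total 2).
CH(NHCOCH3): amide, 1 C=O (running total 3).
CH(COCl): acyl halide, 1 C=O (running total 4).
CH(COCH3): ketone, 1 C=O (running total 5).
CH(OCOCH3): ester, 1 C=O (running total 6).

6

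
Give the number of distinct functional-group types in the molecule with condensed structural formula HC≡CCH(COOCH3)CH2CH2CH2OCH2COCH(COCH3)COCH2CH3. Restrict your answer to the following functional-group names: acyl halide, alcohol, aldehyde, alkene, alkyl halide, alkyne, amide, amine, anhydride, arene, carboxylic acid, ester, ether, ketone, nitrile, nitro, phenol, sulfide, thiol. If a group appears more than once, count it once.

4

C≡C triple bond → alkyne.
pendant –COOCH3: carbonyl C bonded to C and –OCH3 → ester.
C–O–C with sp³ carbons on both sides and no adjacent C=O → ether.
–C(=O)– with carbon on both sides → ketone.
pendant –COCH3: carbonyl C bonded to two carbons → ketone.
–C(=O)– with carbon on both sides → ketone.
Distinct types present: alkyne, ester, ether, ketone.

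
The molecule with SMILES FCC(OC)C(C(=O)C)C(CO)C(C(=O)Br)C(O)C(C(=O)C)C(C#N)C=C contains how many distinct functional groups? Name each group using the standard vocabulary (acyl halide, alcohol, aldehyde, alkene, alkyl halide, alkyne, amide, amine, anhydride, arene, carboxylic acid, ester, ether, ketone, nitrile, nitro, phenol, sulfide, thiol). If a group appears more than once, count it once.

7

halogen on an sp³ carbon → alkyl halide.
pendant –OCH3: C–O–C with sp³ C, no adjacent C=O → ether.
pendant –COCH3: carbonyl C bonded to two carbons → ketone.
pendant –CH2OH on an sp³ backbone C → alcohol.
pendant –C(=O)X: carbonyl C bonded to C and halogen → acyl halide.
–OH on an sp³ carbon → alcohol (secondary).
pendant –COCH3: carbonyl C bonded to two carbons → ketone.
pendant –C≡N: nitrile.
C=C double bond → alkene.
Distinct types present: acyl halide, alcohol, alkene, alkyl halide, ether, ketone, nitrile.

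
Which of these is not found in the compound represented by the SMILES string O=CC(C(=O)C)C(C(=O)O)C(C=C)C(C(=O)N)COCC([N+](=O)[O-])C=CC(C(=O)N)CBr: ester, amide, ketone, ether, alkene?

alkene: present (CH(CH=CH2) — pendant –CH=CH2: C=C double bond → alkene).
ketone: present (CH(COCH3) — pendant –COCH3: carbonyl C bonded to two carbons → ketone).
ether: present (CH2OCH2 — C–O–C with sp³ carbons on both sides and no adjacent C=O → ether).
amide: present (CH(CONH2) — pendant –CONH2: carbonyl C bonded to C and N → amide).
ester: no segment matches this pattern.

ester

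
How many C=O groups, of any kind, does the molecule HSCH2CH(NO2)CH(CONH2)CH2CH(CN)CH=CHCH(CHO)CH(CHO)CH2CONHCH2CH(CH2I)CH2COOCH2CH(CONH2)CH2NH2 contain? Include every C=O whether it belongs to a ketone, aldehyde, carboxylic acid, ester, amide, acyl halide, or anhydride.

6

CH(CONH2): amide, 1 C=O (running total 1).
CH(CHO): aldehyde, 1 C=O (running total 2).
CH(CHO): aldehyde, 1 C=O (running total 3).
CH2CONHCH2: amide, 1 C=O (running total 4).
CH2COOCH2: ester, 1 C=O (running total 5).
CH(CONH2): amide, 1 C=O (running total 6).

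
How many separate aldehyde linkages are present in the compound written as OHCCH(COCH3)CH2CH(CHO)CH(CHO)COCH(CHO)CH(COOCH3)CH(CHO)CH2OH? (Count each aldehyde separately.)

terminal –CHO: carbonyl C bonded to H and C → aldehyde.
pendant –COCH3: carbonyl C bonded to two carbons → ketone.
pendant –CHO: carbonyl C bonded to C and H → aldehyde.
pendant –CHO: carbonyl C bonded to C and H → aldehyde.
–C(=O)– with carbon on both sides → ketone.
pendant –CHO: carbonyl C bonded to C and H → aldehyde.
pendant –COOCH3: carbonyl C bonded to C and –OCH3 → ester.
pendant –CHO: carbonyl C bonded to C and H → aldehyde.
–OH on an sp³ carbon → alcohol.
Aldehyde appears at: OHC, CH(CHO), CH(CHO), CH(CHO), CH(CHO) → 5.

5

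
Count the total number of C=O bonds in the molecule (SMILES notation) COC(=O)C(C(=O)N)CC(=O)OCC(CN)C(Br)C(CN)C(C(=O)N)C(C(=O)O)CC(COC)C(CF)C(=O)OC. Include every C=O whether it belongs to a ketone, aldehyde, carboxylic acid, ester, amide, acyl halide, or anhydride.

6

CH3OOC: ester, 1 C=O (running total 1).
CH(CONH2): amide, 1 C=O (running total 2).
CH2COOCH2: ester, 1 C=O (running total 3).
CH(CONH2): amide, 1 C=O (running total 4).
CH(COOH): carboxylic acid, 1 C=O (running total 5).
COOCH3: ester, 1 C=O (running total 6).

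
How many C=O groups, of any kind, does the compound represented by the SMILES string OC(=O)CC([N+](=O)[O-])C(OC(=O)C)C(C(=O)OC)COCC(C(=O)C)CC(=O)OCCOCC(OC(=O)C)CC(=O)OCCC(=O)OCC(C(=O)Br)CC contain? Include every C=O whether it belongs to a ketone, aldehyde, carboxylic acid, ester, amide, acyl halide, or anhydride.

HOOC: carboxylic acid, 1 C=O (running total 1).
CH(OCOCH3): ester, 1 C=O (running total 2).
CH(COOCH3): ester, 1 C=O (running total 3).
CH(COCH3): ketone, 1 C=O (running total 4).
CH2COOCH2: ester, 1 C=O (running total 5).
CH(OCOCH3): ester, 1 C=O (running total 6).
CH2COOCH2: ester, 1 C=O (running total 7).
CH2COOCH2: ester, 1 C=O (running total 8).
CH(COBr): acyl halide, 1 C=O (running total 9).

9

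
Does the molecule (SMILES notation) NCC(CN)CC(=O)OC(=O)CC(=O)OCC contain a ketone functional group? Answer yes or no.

–NH2 on an sp³ carbon with no adjacent C=O → amine.
pendant –CH2NH2: N on sp³ C, no adjacent C=O → amine.
two acyl groups sharing one oxygen, –C(=O)–O–C(=O)– → anhydride.
–C(=O)OCH2CH3: carbonyl C bonded to C and to –OEt → ester.
In COOCH2CH3, the C=O is bonded to an –O–C group, which defines an ester, not a ketone. In CH2CO-O-COCH2, the two C=O groups share a bridging oxygen, which is an anhydride linkage, not a ketone.
The groups actually present are: amine, anhydride, ester.

no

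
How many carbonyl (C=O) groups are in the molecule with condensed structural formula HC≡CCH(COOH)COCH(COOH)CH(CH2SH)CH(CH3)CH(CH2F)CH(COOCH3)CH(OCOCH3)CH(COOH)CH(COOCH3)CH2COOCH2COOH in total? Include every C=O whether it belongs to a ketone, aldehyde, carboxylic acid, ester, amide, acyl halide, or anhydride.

CH(COOH): carboxylic acid, 1 C=O (running total 1).
CO: ketone, 1 C=O (running total 2).
CH(COOH): carboxylic acid, 1 C=O (running total 3).
CH(COOCH3): ester, 1 C=O (running total 4).
CH(OCOCH3): ester, 1 C=O (running total 5).
CH(COOH): carboxylic acid, 1 C=O (running total 6).
CH(COOCH3): ester, 1 C=O (running total 7).
CH2COOCH2: ester, 1 C=O (running total 8).
COOH: carboxylic acid, 1 C=O (running total 9).

9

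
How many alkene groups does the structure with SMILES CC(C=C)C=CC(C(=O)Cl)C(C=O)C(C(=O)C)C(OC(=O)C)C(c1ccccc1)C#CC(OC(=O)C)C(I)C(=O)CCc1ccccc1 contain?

Working along the chain:
  CH(CH=CH2): pendant –CH=CH2: C=C double bond → alkene.
  CH=CH: C=C double bond → alkene.
  CH(COCl): pendant –C(=O)X: carbonyl C bonded to C and halogen → acyl halide.
  CH(CHO): pendant –CHO: carbonyl C bonded to C and H → aldehyde.
  CH(COCH3): pendant –COCH3: carbonyl C bonded to two carbons → ketone.
  CH(OCOCH3): pendant –OC(=O)CH3: an acyloxy group → ester.
  CH(C6H5): pendant –C6H5: benzene ring → arene.
  C≡C: C≡C triple bond → alkyne.
  CH(OCOCH3): pendant –OC(=O)CH3: an acyloxy group → ester.
  CH(I): halogen on an sp³ carbon → alkyl halide.
  CO: –C(=O)– with carbon on both sides → ketone.
  C6H5: –C6H5 phenyl ring → arene.
Alkene appears at: CH(CH=CH2), CH=CH → 2.

2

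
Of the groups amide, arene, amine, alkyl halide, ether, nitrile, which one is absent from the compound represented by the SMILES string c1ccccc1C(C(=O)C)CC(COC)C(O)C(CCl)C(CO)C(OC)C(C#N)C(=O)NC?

alkyl halide: present (CH(CH2Cl) — pendant –CH2X: halogen on sp³ carbon → alkyl halide).
nitrile: present (CH(CN) — pendant –C≡N: nitrile).
ether: present (CH(CH2OCH3) — pendant –CH2OCH3: C–O–C linkage → ether).
amide: present (CONHCH3 — –C(=O)NHCH3: carbonyl C bonded to C and to N → amide (the N is not an amine)).
arene: present (C6H5 — C6H5– phenyl ring → arene).
amine: absent. In CONHCH3, the nitrogen is bonded directly to a carbonyl carbon, making it part of an amide, not a free amine.

amine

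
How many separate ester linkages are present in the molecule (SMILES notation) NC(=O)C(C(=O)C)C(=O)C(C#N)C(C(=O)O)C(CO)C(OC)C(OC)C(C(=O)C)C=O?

0

–C(=O)NH2: carbonyl C bonded to C and to N → amide (the N is not a separate amine).
pendant –COCH3: carbonyl C bonded to two carbons → ketone.
–C(=O)– with carbon on both sides → ketone.
pendant –C≡N: nitrile.
pendant –COOH: carbonyl C bonded to C and –OH → carboxylic acid.
pendant –CH2OH on an sp³ backbone C → alcohol.
pendant –OCH3: C–O–C with sp³ C, no adjacent C=O → ether.
pendant –OCH3: C–O–C with sp³ C, no adjacent C=O → ether.
pendant –COCH3: carbonyl C bonded to two carbons → ketone.
terminal –CHO: carbonyl C bonded to H and C → aldehyde.
No segment is a ester: CH(COCH3) is ketone, not ester; CO is ketone, not ester; CH(COOH) is carboxylic acid, not ester. → 0.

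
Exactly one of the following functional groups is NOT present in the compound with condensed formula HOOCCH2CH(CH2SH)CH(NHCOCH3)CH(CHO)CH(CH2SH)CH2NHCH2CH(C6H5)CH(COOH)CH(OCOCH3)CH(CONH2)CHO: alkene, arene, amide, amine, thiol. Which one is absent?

alkene

thiol: present (CH(CH2SH) — pendant –CH2SH → thiol).
amide: present (CH(NHCOCH3) — pendant –NHC(=O)CH3: N bonded to a carbonyl → amide (not amine)).
amine: present (CH2NHCH2 — C–N–C with sp³ carbons and no adjacent C=O → amine (secondary)).
arene: present (CH(C6H5) — pendant –C6H5: benzene ring → arene).
alkene: absent. In CH(C6H5), the C=C units are part of an aromatic ring, which is an arene, not an isolated alkene.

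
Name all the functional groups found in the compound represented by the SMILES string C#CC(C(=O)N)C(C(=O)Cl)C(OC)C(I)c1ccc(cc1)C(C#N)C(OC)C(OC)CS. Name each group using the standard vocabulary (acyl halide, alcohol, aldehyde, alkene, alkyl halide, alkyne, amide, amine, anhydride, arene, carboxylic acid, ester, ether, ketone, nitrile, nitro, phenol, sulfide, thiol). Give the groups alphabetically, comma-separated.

C≡C triple bond → alkyne.
pendant –CONH2: carbonyl C bonded to C and N → amide.
pendant –C(=O)X: carbonyl C bonded to C and halogen → acyl halide.
pendant –OCH3: C–O–C with sp³ C, no adjacent C=O → ether.
halogen on an sp³ carbon → alkyl halide.
para-disubstituted benzene ring → arene.
pendant –C≡N: nitrile.
pendant –OCH3: C–O–C with sp³ C, no adjacent C=O → ether.
pendant –OCH3: C–O–C with sp³ C, no adjacent C=O → ether.
–SH on an sp³ carbon → thiol.

acyl halide, alkyl halide, alkyne, amide, arene, ether, nitrile, thiol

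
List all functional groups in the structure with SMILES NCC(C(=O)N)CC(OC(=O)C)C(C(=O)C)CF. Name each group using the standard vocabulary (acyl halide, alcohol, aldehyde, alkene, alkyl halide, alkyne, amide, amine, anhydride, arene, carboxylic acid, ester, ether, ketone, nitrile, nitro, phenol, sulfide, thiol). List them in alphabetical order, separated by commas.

alkyl halide, amide, amine, ester, ketone

–NH2 on an sp³ carbon with no adjacent C=O → amine.
pendant –CONH2: carbonyl C bonded to C and N → amide.
pendant –OC(=O)CH3: an acyloxy group → ester.
pendant –COCH3: carbonyl C bonded to two carbons → ketone.
halogen on an sp³ carbon → alkyl halide.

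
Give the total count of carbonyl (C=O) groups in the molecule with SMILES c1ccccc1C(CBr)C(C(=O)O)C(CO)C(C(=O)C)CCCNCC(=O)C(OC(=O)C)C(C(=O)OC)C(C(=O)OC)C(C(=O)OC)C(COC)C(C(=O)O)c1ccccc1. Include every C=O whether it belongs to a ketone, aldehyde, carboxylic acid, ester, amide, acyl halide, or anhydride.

8

CH(COOH): carboxylic acid, 1 C=O (running total 1).
CH(COCH3): ketone, 1 C=O (running total 2).
CO: ketone, 1 C=O (running total 3).
CH(OCOCH3): ester, 1 C=O (running total 4).
CH(COOCH3): ester, 1 C=O (running total 5).
CH(COOCH3): ester, 1 C=O (running total 6).
CH(COOCH3): ester, 1 C=O (running total 7).
CH(COOH): carboxylic acid, 1 C=O (running total 8).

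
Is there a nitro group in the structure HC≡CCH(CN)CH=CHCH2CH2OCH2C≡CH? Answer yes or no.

no

Working along the chain:
  HC≡C: C≡C triple bond → alkyne.
  CH(CN): pendant –C≡N: nitrile.
  CH=CH: C=C double bond → alkene.
  CH2OCH2: C–O–C with sp³ carbons on both sides and no adjacent C=O → ether.
  C≡CH: C≡C triple bond → alkyne.
The groups actually present are: alkene, alkyne, ether, nitrile.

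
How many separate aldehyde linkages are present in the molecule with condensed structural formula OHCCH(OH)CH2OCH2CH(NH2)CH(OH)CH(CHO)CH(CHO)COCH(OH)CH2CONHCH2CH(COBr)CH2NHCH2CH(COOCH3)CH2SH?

terminal –CHO: carbonyl C bonded to H and C → aldehyde.
–OH on an sp³ carbon → alcohol (secondary).
C–O–C with sp³ carbons on both sides and no adjacent C=O → ether.
–NH2 on an sp³ carbon with no adjacent C=O → amine.
–OH on an sp³ carbon → alcohol (secondary).
pendant –CHO: carbonyl C bonded to C and H → aldehyde.
pendant –CHO: carbonyl C bonded to C and H → aldehyde.
–C(=O)– with carbon on both sides → ketone.
–OH on an sp³ carbon → alcohol (secondary).
–C(=O)–N– linkage → amide (the N is not an amine).
pendant –C(=O)X: carbonyl C bonded to C and halogen → acyl halide.
C–N–C with sp³ carbons and no adjacent C=O → amine (secondary).
pendant –COOCH3: carbonyl C bonded to C and –OCH3 → ester.
–SH on an sp³ carbon → thiol.
Aldehyde appears at: OHC, CH(CHO), CH(CHO) → 3.

3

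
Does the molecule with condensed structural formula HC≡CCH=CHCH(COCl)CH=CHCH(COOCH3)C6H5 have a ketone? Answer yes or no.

C≡C triple bond → alkyne.
C=C double bond → alkene.
pendant –C(=O)X: carbonyl C bonded to C and halogen → acyl halide.
C=C double bond → alkene.
pendant –COOCH3: carbonyl C bonded to C and –OCH3 → ester.
–C6H5 phenyl ring → arene.
In CH(COOCH3), the C=O is bonded to an –O–C group, which defines an ester, not a ketone. In CH(COCl), the C=O is bonded to a halogen, which defines an acyl halide, not a ketone.
The groups actually present are: acyl halide, alkene, alkyne, arene, ester.

no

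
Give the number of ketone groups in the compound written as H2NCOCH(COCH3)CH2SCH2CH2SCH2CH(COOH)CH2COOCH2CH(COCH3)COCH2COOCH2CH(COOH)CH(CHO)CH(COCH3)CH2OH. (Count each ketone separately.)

4

Working along the chain:
  H2NCO: –C(=O)NH2: carbonyl C bonded to C and to N → amide (the N is not a separate amine).
  CH(COCH3): pendant –COCH3: carbonyl C bonded to two carbons → ketone.
  CH2SCH2: C–S–C linkage → sulfide (thioether).
  CH2SCH2: C–S–C linkage → sulfide (thioether).
  CH(COOH): pendant –COOH: carbonyl C bonded to C and –OH → carboxylic acid.
  CH2COOCH2: –C(=O)–O–C with C on the carbonyl side → ester.
  CH(COCH3): pendant –COCH3: carbonyl C bonded to two carbons → ketone.
  CO: –C(=O)– with carbon on both sides → ketone.
  CH2COOCH2: –C(=O)–O–C with C on the carbonyl side → ester.
  CH(COOH): pendant –COOH: carbonyl C bonded to C and –OH → carboxylic acid.
  CH(CHO): pendant –CHO: carbonyl C bonded to C and H → aldehyde.
  CH(COCH3): pendant –COCH3: carbonyl C bonded to two carbons → ketone.
  CH2OH: –OH on an sp³ carbon → alcohol.
Ketone appears at: CH(COCH3), CH(COCH3), CO, CH(COCH3) → 4.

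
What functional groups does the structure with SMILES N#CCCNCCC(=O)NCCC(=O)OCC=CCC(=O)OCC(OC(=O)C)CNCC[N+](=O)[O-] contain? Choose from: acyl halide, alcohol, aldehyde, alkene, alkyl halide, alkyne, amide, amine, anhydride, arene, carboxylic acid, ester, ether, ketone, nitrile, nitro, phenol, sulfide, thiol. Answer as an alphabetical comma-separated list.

N≡C–: carbon triple-bonded to nitrogen → nitrile.
C–N–C with sp³ carbons and no adjacent C=O → amine (secondary).
–C(=O)–N– linkage → amide (the N is not an amine).
–C(=O)–O–C with C on the carbonyl side → ester.
C=C double bond → alkene.
–C(=O)–O–C with C on the carbonyl side → ester.
pendant –OC(=O)CH3: an acyloxy group → ester.
C–N–C with sp³ carbons and no adjacent C=O → amine (secondary).
–NO2 on carbon → nitro group.

alkene, amide, amine, ester, nitrile, nitro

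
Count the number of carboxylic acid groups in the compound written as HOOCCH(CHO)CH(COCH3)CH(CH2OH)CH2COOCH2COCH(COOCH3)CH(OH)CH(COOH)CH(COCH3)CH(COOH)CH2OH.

Reading the structure from left to right:
  HOOC: –COOH: carbonyl C bonded to –OH and C → carboxylic acid (the –OH is not a separate alcohol).
  CH(CHO): pendant –CHO: carbonyl C bonded to C and H → aldehyde.
  CH(COCH3): pendant –COCH3: carbonyl C bonded to two carbons → ketone.
  CH(CH2OH): pendant –CH2OH on an sp³ backbone C → alcohol.
  CH2COOCH2: –C(=O)–O–C with C on the carbonyl side → ester.
  CO: –C(=O)– with carbon on both sides → ketone.
  CH(COOCH3): pendant –COOCH3: carbonyl C bonded to C and –OCH3 → ester.
  CH(OH): –OH on an sp³ carbon → alcohol (secondary).
  CH(COOH): pendant –COOH: carbonyl C bonded to C and –OH → carboxylic acid.
  CH(COCH3): pendant –COCH3: carbonyl C bonded to two carbons → ketone.
  CH(COOH): pendant –COOH: carbonyl C bonded to C and –OH → carboxylic acid.
  CH2OH: –OH on an sp³ carbon → alcohol.
Carboxylic acid appears at: HOOC, CH(COOH), CH(COOH) → 3.

3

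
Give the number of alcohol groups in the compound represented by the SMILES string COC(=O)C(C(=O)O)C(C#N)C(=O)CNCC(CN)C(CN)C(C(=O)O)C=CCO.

1

CH3O–C(=O)–: carbonyl C bonded to C and to –OCH3 → ester (not ketone + ether).
pendant –COOH: carbonyl C bonded to C and –OH → carboxylic acid.
pendant –C≡N: nitrile.
–C(=O)– with carbon on both sides → ketone.
C–N–C with sp³ carbons and no adjacent C=O → amine (secondary).
pendant –CH2NH2: N on sp³ C, no adjacent C=O → amine.
pendant –CH2NH2: N on sp³ C, no adjacent C=O → amine.
pendant –COOH: carbonyl C bonded to C and –OH → carboxylic acid.
C=C double bond → alkene.
–OH on an sp³ carbon → alcohol.
Alcohol appears at: CH2OH → 1.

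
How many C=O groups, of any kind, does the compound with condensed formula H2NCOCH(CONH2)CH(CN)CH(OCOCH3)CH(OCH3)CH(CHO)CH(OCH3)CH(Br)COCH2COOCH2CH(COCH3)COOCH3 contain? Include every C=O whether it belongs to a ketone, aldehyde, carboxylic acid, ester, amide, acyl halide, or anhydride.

H2NCO: amide, 1 C=O (running total 1).
CH(CONH2): amide, 1 C=O (running total 2).
CH(OCOCH3): ester, 1 C=O (running total 3).
CH(CHO): aldehyde, 1 C=O (running total 4).
CO: ketone, 1 C=O (running total 5).
CH2COOCH2: ester, 1 C=O (running total 6).
CH(COCH3): ketone, 1 C=O (running total 7).
COOCH3: ester, 1 C=O (running total 8).

8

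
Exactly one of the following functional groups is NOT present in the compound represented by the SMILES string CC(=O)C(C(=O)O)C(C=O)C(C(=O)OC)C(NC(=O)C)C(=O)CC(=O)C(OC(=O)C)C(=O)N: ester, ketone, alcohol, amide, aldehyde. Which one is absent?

alcohol

ketone: present (CO — –C(=O)– with carbon on both sides → ketone).
ester: present (CH(COOCH3) — pendant –COOCH3: carbonyl C bonded to C and –OCH3 → ester).
amide: present (CH(NHCOCH3) — pendant –NHC(=O)CH3: N bonded to a carbonyl → amide (not amine)).
aldehyde: present (CH(CHO) — pendant –CHO: carbonyl C bonded to C and H → aldehyde).
alcohol: absent. In CH(COOH), the –OH sits on a carbonyl carbon, making it part of a carboxylic acid, not an alcohol.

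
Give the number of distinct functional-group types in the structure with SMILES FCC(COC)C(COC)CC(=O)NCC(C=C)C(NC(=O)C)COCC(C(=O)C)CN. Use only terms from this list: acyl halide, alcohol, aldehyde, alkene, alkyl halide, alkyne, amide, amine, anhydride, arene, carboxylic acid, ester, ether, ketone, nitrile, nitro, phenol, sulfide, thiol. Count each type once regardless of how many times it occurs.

6

halogen on an sp³ carbon → alkyl halide.
pendant –CH2OCH3: C–O–C linkage → ether.
pendant –CH2OCH3: C–O–C linkage → ether.
–C(=O)–N– linkage → amide (the N is not an amine).
pendant –CH=CH2: C=C double bond → alkene.
pendant –NHC(=O)CH3: N bonded to a carbonyl → amide (not amine).
C–O–C with sp³ carbons on both sides and no adjacent C=O → ether.
pendant –COCH3: carbonyl C bonded to two carbons → ketone.
–NH2 on an sp³ carbon with no adjacent C=O → amine.
Distinct types present: alkene, alkyl halide, amide, amine, ether, ketone.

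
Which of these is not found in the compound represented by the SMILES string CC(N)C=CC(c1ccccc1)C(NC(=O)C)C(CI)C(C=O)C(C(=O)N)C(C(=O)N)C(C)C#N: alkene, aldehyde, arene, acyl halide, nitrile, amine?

acyl halide

alkene: present (CH=CH — C=C double bond → alkene).
amine: present (CH(NH2) — –NH2 on an sp³ carbon with no adjacent C=O → amine).
nitrile: present (CN — –C≡N: carbon triple-bonded to nitrogen → nitrile).
arene: present (CH(C6H5) — pendant –C6H5: benzene ring → arene).
aldehyde: present (CH(CHO) — pendant –CHO: carbonyl C bonded to C and H → aldehyde).
acyl halide: no segment matches this pattern.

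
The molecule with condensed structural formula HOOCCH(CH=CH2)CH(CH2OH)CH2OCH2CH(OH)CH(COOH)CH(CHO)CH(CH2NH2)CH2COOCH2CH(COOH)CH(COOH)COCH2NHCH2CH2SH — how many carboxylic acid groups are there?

4

Working along the chain:
  HOOC: –COOH: carbonyl C bonded to –OH and C → carboxylic acid (the –OH is not a separate alcohol).
  CH(CH=CH2): pendant –CH=CH2: C=C double bond → alkene.
  CH(CH2OH): pendant –CH2OH on an sp³ backbone C → alcohol.
  CH2OCH2: C–O–C with sp³ carbons on both sides and no adjacent C=O → ether.
  CH(OH): –OH on an sp³ carbon → alcohol (secondary).
  CH(COOH): pendant –COOH: carbonyl C bonded to C and –OH → carboxylic acid.
  CH(CHO): pendant –CHO: carbonyl C bonded to C and H → aldehyde.
  CH(CH2NH2): pendant –CH2NH2: N on sp³ C, no adjacent C=O → amine.
  CH2COOCH2: –C(=O)–O–C with C on the carbonyl side → ester.
  CH(COOH): pendant –COOH: carbonyl C bonded to C and –OH → carboxylic acid.
  CH(COOH): pendant –COOH: carbonyl C bonded to C and –OH → carboxylic acid.
  CO: –C(=O)– with carbon on both sides → ketone.
  CH2NHCH2: C–N–C with sp³ carbons and no adjacent C=O → amine (secondary).
  CH2SH: –SH on an sp³ carbon → thiol.
Carboxylic acid appears at: HOOC, CH(COOH), CH(COOH), CH(COOH) → 4.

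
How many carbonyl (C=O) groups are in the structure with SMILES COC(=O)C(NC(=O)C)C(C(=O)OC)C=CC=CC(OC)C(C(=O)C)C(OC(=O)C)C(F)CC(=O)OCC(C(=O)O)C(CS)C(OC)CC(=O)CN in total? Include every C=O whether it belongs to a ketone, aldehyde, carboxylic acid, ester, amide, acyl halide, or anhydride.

8

CH3OOC: ester, 1 C=O (running total 1).
CH(NHCOCH3): amide, 1 C=O (running total 2).
CH(COOCH3): ester, 1 C=O (running total 3).
CH(COCH3): ketone, 1 C=O (running total 4).
CH(OCOCH3): ester, 1 C=O (running total 5).
CH2COOCH2: ester, 1 C=O (running total 6).
CH(COOH): carboxylic acid, 1 C=O (running total 7).
CO: ketone, 1 C=O (running total 8).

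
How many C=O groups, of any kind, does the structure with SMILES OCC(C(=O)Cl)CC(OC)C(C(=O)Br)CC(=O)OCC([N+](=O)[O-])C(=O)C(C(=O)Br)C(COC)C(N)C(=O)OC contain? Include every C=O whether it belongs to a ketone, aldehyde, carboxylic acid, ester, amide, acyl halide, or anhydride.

6

CH(COCl): acyl halide, 1 C=O (running total 1).
CH(COBr): acyl halide, 1 C=O (running total 2).
CH2COOCH2: ester, 1 C=O (running total 3).
CO: ketone, 1 C=O (running total 4).
CH(COBr): acyl halide, 1 C=O (running total 5).
COOCH3: ester, 1 C=O (running total 6).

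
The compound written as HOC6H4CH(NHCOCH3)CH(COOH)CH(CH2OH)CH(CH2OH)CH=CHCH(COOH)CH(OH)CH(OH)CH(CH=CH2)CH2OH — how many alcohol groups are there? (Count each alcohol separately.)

5

–OH attached directly to an aromatic ring → phenol (not alcohol); the ring itself is an arene.
pendant –NHC(=O)CH3: N bonded to a carbonyl → amide (not amine).
pendant –COOH: carbonyl C bonded to C and –OH → carboxylic acid.
pendant –CH2OH on an sp³ backbone C → alcohol.
pendant –CH2OH on an sp³ backbone C → alcohol.
C=C double bond → alkene.
pendant –COOH: carbonyl C bonded to C and –OH → carboxylic acid.
–OH on an sp³ carbon → alcohol (secondary).
–OH on an sp³ carbon → alcohol (secondary).
pendant –CH=CH2: C=C double bond → alkene.
–OH on an sp³ carbon → alcohol.
Alcohol appears at: CH(CH2OH), CH(CH2OH), CH(OH), CH(OH), CH2OH → 5.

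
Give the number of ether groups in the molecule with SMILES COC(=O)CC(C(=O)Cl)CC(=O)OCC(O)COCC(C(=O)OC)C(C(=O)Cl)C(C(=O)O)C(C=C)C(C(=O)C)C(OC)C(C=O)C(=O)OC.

2

Working along the chain:
  CH3OOC: CH3O–C(=O)–: carbonyl C bonded to C and to –OCH3 → ester (not ketone + ether).
  CH(COCl): pendant –C(=O)X: carbonyl C bonded to C and halogen → acyl halide.
  CH2COOCH2: –C(=O)–O–C with C on the carbonyl side → ester.
  CH(OH): –OH on an sp³ carbon → alcohol (secondary).
  CH2OCH2: C–O–C with sp³ carbons on both sides and no adjacent C=O → ether.
  CH(COOCH3): pendant –COOCH3: carbonyl C bonded to C and –OCH3 → ester.
  CH(COCl): pendant –C(=O)X: carbonyl C bonded to C and halogen → acyl halide.
  CH(COOH): pendant –COOH: carbonyl C bonded to C and –OH → carboxylic acid.
  CH(CH=CH2): pendant –CH=CH2: C=C double bond → alkene.
  CH(COCH3): pendant –COCH3: carbonyl C bonded to two carbons → ketone.
  CH(OCH3): pendant –OCH3: C–O–C with sp³ C, no adjacent C=O → ether.
  CH(CHO): pendant –CHO: carbonyl C bonded to C and H → aldehyde.
  COOCH3: –C(=O)OCH3: carbonyl C bonded to C and to –OCH3 → ester (not ketone + ether).
Ether appears at: CH2OCH2, CH(OCH3) → 2.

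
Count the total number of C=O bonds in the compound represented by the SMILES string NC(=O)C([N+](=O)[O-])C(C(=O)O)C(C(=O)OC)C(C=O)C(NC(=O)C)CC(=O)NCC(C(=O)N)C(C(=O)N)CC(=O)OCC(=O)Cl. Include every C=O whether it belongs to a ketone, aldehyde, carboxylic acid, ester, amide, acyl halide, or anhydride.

10

H2NCO: amide, 1 C=O (running total 1).
CH(COOH): carboxylic acid, 1 C=O (running total 2).
CH(COOCH3): ester, 1 C=O (running total 3).
CH(CHO): aldehyde, 1 C=O (running total 4).
CH(NHCOCH3): amide, 1 C=O (running total 5).
CH2CONHCH2: amide, 1 C=O (running total 6).
CH(CONH2): amide, 1 C=O (running total 7).
CH(CONH2): amide, 1 C=O (running total 8).
CH2COOCH2: ester, 1 C=O (running total 9).
COCl: acyl halide, 1 C=O (running total 10).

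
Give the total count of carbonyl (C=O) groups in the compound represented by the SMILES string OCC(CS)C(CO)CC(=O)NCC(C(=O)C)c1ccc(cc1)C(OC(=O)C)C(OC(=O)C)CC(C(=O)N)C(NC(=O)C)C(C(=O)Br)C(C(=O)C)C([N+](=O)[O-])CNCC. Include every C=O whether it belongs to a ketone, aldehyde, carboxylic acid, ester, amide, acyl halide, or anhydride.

CH2CONHCH2: amide, 1 C=O (running total 1).
CH(COCH3): ketone, 1 C=O (running total 2).
CH(OCOCH3): ester, 1 C=O (running total 3).
CH(OCOCH3): ester, 1 C=O (running total 4).
CH(CONH2): amide, 1 C=O (running total 5).
CH(NHCOCH3): amide, 1 C=O (running total 6).
CH(COBr): acyl halide, 1 C=O (running total 7).
CH(COCH3): ketone, 1 C=O (running total 8).

8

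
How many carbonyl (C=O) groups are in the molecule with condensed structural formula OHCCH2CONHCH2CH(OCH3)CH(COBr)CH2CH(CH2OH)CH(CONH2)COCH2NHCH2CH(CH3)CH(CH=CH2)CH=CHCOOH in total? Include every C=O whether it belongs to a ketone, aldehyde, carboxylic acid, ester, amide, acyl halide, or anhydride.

OHC: aldehyde, 1 C=O (running total 1).
CH2CONHCH2: amide, 1 C=O (running total 2).
CH(COBr): acyl halide, 1 C=O (running total 3).
CH(CONH2): amide, 1 C=O (running total 4).
CO: ketone, 1 C=O (running total 5).
COOH: carboxylic acid, 1 C=O (running total 6).

6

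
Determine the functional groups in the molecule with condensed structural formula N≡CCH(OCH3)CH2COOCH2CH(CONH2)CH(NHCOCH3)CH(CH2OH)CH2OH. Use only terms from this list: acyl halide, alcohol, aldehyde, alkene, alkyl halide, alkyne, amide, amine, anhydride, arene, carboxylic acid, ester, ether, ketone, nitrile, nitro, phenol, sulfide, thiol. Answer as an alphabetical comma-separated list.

Reading the structure from left to right:
  N≡C: N≡C–: carbon triple-bonded to nitrogen → nitrile.
  CH(OCH3): pendant –OCH3: C–O–C with sp³ C, no adjacent C=O → ether.
  CH2COOCH2: –C(=O)–O–C with C on the carbonyl side → ester.
  CH(CONH2): pendant –CONH2: carbonyl C bonded to C and N → amide.
  CH(NHCOCH3): pendant –NHC(=O)CH3: N bonded to a carbonyl → amide (not amine).
  CH(CH2OH): pendant –CH2OH on an sp³ backbone C → alcohol.
  CH2OH: –OH on an sp³ carbon → alcohol.

alcohol, amide, ester, ether, nitrile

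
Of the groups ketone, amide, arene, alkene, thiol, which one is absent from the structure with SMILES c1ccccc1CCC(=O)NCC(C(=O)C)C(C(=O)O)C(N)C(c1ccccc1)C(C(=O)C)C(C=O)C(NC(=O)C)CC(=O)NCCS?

ketone: present (CH(COCH3) — pendant –COCH3: carbonyl C bonded to two carbons → ketone).
thiol: present (CH2SH — –SH on an sp³ carbon → thiol).
amide: present (CH2CONHCH2 — –C(=O)–N– linkage → amide (the N is not an amine)).
arene: present (C6H5 — C6H5– phenyl ring → arene).
alkene: absent. In each of C6H5 and CH(C6H5), the C=C units are part of an aromatic ring, which is an arene, not an isolated alkene.

alkene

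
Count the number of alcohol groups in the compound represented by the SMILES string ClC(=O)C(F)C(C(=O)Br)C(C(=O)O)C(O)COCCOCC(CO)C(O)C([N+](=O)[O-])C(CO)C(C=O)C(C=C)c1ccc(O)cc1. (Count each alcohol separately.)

4

Working along the chain:
  ClCO: –C(=O)Cl: carbonyl C bonded to C and to a halogen → acyl halide (not alkyl halide).
  CH(F): halogen on an sp³ carbon → alkyl halide.
  CH(COBr): pendant –C(=O)X: carbonyl C bonded to C and halogen → acyl halide.
  CH(COOH): pendant –COOH: carbonyl C bonded to C and –OH → carboxylic acid.
  CH(OH): –OH on an sp³ carbon → alcohol (secondary).
  CH2OCH2: C–O–C with sp³ carbons on both sides and no adjacent C=O → ether.
  CH2OCH2: C–O–C with sp³ carbons on both sides and no adjacent C=O → ether.
  CH(CH2OH): pendant –CH2OH on an sp³ backbone C → alcohol.
  CH(OH): –OH on an sp³ carbon → alcohol (secondary).
  CH(NO2): –NO2 on an sp³ carbon → nitro (the N=O is not a carbonyl).
  CH(CH2OH): pendant –CH2OH on an sp³ backbone C → alcohol.
  CH(CHO): pendant –CHO: carbonyl C bonded to C and H → aldehyde.
  CH(CH=CH2): pendant –CH=CH2: C=C double bond → alkene.
  C6H4OH: –OH attached directly to an aromatic ring → phenol (not alcohol); the ring itself is an arene.
Alcohol appears at: CH(OH), CH(CH2OH), CH(OH), CH(CH2OH) → 4.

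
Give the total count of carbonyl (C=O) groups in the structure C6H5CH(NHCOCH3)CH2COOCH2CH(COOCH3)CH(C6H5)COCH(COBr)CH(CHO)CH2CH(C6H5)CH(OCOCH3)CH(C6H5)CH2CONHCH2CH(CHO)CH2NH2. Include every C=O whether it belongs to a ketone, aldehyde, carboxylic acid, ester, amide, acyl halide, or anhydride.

CH(NHCOCH3): amide, 1 C=O (running total 1).
CH2COOCH2: ester, 1 C=O (running total 2).
CH(COOCH3): ester, 1 C=O (running total 3).
CO: ketone, 1 C=O (running total 4).
CH(COBr): acyl halide, 1 C=O (running total 5).
CH(CHO): aldehyde, 1 C=O (running total 6).
CH(OCOCH3): ester, 1 C=O (running total 7).
CH2CONHCH2: amide, 1 C=O (running total 8).
CH(CHO): aldehyde, 1 C=O (running total 9).

9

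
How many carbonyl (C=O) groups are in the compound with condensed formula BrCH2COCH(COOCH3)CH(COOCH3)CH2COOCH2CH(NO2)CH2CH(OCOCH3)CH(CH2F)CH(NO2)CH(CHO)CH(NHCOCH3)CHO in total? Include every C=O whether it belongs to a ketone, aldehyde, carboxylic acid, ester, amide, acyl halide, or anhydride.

CO: ketone, 1 C=O (running total 1).
CH(COOCH3): ester, 1 C=O (running total 2).
CH(COOCH3): ester, 1 C=O (running total 3).
CH2COOCH2: ester, 1 C=O (running total 4).
CH(OCOCH3): ester, 1 C=O (running total 5).
CH(CHO): aldehyde, 1 C=O (running total 6).
CH(NHCOCH3): amide, 1 C=O (running total 7).
CHO: aldehyde, 1 C=O (running total 8).

8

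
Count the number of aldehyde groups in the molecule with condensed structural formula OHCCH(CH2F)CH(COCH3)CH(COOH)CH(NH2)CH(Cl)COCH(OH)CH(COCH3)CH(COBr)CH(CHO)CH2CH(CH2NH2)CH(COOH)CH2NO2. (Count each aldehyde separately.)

Taking each segment in turn:
  OHC: terminal –CHO: carbonyl C bonded to H and C → aldehyde.
  CH(CH2F): pendant –CH2X: halogen on sp³ carbon → alkyl halide.
  CH(COCH3): pendant –COCH3: carbonyl C bonded to two carbons → ketone.
  CH(COOH): pendant –COOH: carbonyl C bonded to C and –OH → carboxylic acid.
  CH(NH2): –NH2 on an sp³ carbon with no adjacent C=O → amine.
  CH(Cl): halogen on an sp³ carbon → alkyl halide.
  CO: –C(=O)– with carbon on both sides → ketone.
  CH(OH): –OH on an sp³ carbon → alcohol (secondary).
  CH(COCH3): pendant –COCH3: carbonyl C bonded to two carbons → ketone.
  CH(COBr): pendant –C(=O)X: carbonyl C bonded to C and halogen → acyl halide.
  CH(CHO): pendant –CHO: carbonyl C bonded to C and H → aldehyde.
  CH(CH2NH2): pendant –CH2NH2: N on sp³ C, no adjacent C=O → amine.
  CH(COOH): pendant –COOH: carbonyl C bonded to C and –OH → carboxylic acid.
  CH2NO2: –NO2 on carbon → nitro group.
Aldehyde appears at: OHC, CH(CHO) → 2.

2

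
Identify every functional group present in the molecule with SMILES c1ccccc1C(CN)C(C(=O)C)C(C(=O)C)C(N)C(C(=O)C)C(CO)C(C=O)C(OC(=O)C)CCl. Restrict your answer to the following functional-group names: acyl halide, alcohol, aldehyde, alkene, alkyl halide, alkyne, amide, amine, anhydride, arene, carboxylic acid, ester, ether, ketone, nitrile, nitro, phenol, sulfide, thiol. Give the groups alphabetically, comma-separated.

alcohol, aldehyde, alkyl halide, amine, arene, ester, ketone

Reading the structure from left to right:
  C6H5: C6H5– phenyl ring → arene.
  CH(CH2NH2): pendant –CH2NH2: N on sp³ C, no adjacent C=O → amine.
  CH(COCH3): pendant –COCH3: carbonyl C bonded to two carbons → ketone.
  CH(COCH3): pendant –COCH3: carbonyl C bonded to two carbons → ketone.
  CH(NH2): –NH2 on an sp³ carbon with no adjacent C=O → amine.
  CH(COCH3): pendant –COCH3: carbonyl C bonded to two carbons → ketone.
  CH(CH2OH): pendant –CH2OH on an sp³ backbone C → alcohol.
  CH(CHO): pendant –CHO: carbonyl C bonded to C and H → aldehyde.
  CH(OCOCH3): pendant –OC(=O)CH3: an acyloxy group → ester.
  CH2Cl: halogen on an sp³ carbon → alkyl halide.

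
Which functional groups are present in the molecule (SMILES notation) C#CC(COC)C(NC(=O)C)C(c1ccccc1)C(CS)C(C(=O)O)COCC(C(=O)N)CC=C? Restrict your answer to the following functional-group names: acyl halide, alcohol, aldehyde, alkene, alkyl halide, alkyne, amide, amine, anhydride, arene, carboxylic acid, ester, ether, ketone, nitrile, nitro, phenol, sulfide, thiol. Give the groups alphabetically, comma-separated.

alkene, alkyne, amide, arene, carboxylic acid, ether, thiol

Reading the structure from left to right:
  HC≡C: C≡C triple bond → alkyne.
  CH(CH2OCH3): pendant –CH2OCH3: C–O–C linkage → ether.
  CH(NHCOCH3): pendant –NHC(=O)CH3: N bonded to a carbonyl → amide (not amine).
  CH(C6H5): pendant –C6H5: benzene ring → arene.
  CH(CH2SH): pendant –CH2SH → thiol.
  CH(COOH): pendant –COOH: carbonyl C bonded to C and –OH → carboxylic acid.
  CH2OCH2: C–O–C with sp³ carbons on both sides and no adjacent C=O → ether.
  CH(CONH2): pendant –CONH2: carbonyl C bonded to C and N → amide.
  CH=CH2: C=C double bond → alkene.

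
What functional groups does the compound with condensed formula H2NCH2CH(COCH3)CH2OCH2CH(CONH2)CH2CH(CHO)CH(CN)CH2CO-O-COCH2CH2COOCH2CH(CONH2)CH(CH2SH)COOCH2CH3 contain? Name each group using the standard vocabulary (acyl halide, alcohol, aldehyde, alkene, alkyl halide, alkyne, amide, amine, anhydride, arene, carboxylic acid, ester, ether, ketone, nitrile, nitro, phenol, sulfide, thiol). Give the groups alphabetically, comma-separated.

Working along the chain:
  H2NCH2: –NH2 on an sp³ carbon with no adjacent C=O → amine.
  CH(COCH3): pendant –COCH3: carbonyl C bonded to two carbons → ketone.
  CH2OCH2: C–O–C with sp³ carbons on both sides and no adjacent C=O → ether.
  CH(CONH2): pendant –CONH2: carbonyl C bonded to C and N → amide.
  CH(CHO): pendant –CHO: carbonyl C bonded to C and H → aldehyde.
  CH(CN): pendant –C≡N: nitrile.
  CH2CO-O-COCH2: two acyl groups sharing one oxygen, –C(=O)–O–C(=O)– → anhydride.
  CH2COOCH2: –C(=O)–O–C with C on the carbonyl side → ester.
  CH(CONH2): pendant –CONH2: carbonyl C bonded to C and N → amide.
  CH(CH2SH): pendant –CH2SH → thiol.
  COOCH2CH3: –C(=O)OCH2CH3: carbonyl C bonded to C and to –OEt → ester.

aldehyde, amide, amine, anhydride, ester, ether, ketone, nitrile, thiol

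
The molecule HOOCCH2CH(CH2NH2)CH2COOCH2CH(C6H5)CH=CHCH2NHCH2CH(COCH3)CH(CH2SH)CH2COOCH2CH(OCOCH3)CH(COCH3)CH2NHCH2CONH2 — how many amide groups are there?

1

Working along the chain:
  HOOC: –COOH: carbonyl C bonded to –OH and C → carboxylic acid (the –OH is not a separate alcohol).
  CH(CH2NH2): pendant –CH2NH2: N on sp³ C, no adjacent C=O → amine.
  CH2COOCH2: –C(=O)–O–C with C on the carbonyl side → ester.
  CH(C6H5): pendant –C6H5: benzene ring → arene.
  CH=CH: C=C double bond → alkene.
  CH2NHCH2: C–N–C with sp³ carbons and no adjacent C=O → amine (secondary).
  CH(COCH3): pendant –COCH3: carbonyl C bonded to two carbons → ketone.
  CH(CH2SH): pendant –CH2SH → thiol.
  CH2COOCH2: –C(=O)–O–C with C on the carbonyl side → ester.
  CH(OCOCH3): pendant –OC(=O)CH3: an acyloxy group → ester.
  CH(COCH3): pendant –COCH3: carbonyl C bonded to two carbons → ketone.
  CH2NHCH2: C–N–C with sp³ carbons and no adjacent C=O → amine (secondary).
  CONH2: –C(=O)NH2: carbonyl C bonded to C and to N → amide (the N is not a separate amine).
Amide appears at: CONH2 → 1.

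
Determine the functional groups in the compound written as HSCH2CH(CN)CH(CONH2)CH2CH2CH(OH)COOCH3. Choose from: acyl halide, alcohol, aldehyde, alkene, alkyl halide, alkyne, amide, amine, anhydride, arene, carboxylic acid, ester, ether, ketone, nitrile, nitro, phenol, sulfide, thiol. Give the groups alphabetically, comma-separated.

Taking each segment in turn:
  HSCH2: –SH on an sp³ carbon → thiol.
  CH(CN): pendant –C≡N: nitrile.
  CH(CONH2): pendant –CONH2: carbonyl C bonded to C and N → amide.
  CH(OH): –OH on an sp³ carbon → alcohol (secondary).
  COOCH3: –C(=O)OCH3: carbonyl C bonded to C and to –OCH3 → ester (not ketone + ether).

alcohol, amide, ester, nitrile, thiol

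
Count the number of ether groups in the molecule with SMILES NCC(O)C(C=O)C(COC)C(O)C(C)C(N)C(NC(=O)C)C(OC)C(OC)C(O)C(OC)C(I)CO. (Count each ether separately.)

Taking each segment in turn:
  H2NCH2: –NH2 on an sp³ carbon with no adjacent C=O → amine.
  CH(OH): –OH on an sp³ carbon → alcohol (secondary).
  CH(CHO): pendant –CHO: carbonyl C bonded to C and H → aldehyde.
  CH(CH2OCH3): pendant –CH2OCH3: C–O–C linkage → ether.
  CH(OH): –OH on an sp³ carbon → alcohol (secondary).
  CH(NH2): –NH2 on an sp³ carbon with no adjacent C=O → amine.
  CH(NHCOCH3): pendant –NHC(=O)CH3: N bonded to a carbonyl → amide (not amine).
  CH(OCH3): pendant –OCH3: C–O–C with sp³ C, no adjacent C=O → ether.
  CH(OCH3): pendant –OCH3: C–O–C with sp³ C, no adjacent C=O → ether.
  CH(OH): –OH on an sp³ carbon → alcohol (secondary).
  CH(OCH3): pendant –OCH3: C–O–C with sp³ C, no adjacent C=O → ether.
  CH(I): halogen on an sp³ carbon → alkyl halide.
  CH2OH: –OH on an sp³ carbon → alcohol.
Ether appears at: CH(CH2OCH3), CH(OCH3), CH(OCH3), CH(OCH3) → 4.

4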